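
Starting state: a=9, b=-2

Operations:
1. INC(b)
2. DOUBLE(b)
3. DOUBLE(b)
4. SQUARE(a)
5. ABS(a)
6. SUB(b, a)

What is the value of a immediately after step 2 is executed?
a = 9

Tracing a through execution:
Initial: a = 9
After step 1 (INC(b)): a = 9
After step 2 (DOUBLE(b)): a = 9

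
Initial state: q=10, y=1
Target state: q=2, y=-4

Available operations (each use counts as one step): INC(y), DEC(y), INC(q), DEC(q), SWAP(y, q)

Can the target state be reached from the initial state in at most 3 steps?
No

The target state cannot be reached within 3 steps.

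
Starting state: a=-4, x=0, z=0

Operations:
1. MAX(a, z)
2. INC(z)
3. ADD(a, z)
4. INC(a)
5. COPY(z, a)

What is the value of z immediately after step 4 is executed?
z = 1

Tracing z through execution:
Initial: z = 0
After step 1 (MAX(a, z)): z = 0
After step 2 (INC(z)): z = 1
After step 3 (ADD(a, z)): z = 1
After step 4 (INC(a)): z = 1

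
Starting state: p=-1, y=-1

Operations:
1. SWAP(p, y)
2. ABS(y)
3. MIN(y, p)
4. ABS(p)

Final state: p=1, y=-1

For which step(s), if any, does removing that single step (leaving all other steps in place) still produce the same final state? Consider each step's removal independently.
Step(s) 1, 2

Testing removal of each single step:
Without step 1: final = p=1, y=-1 (same)
Without step 2: final = p=1, y=-1 (same)
Without step 3: final = p=1, y=1 (different)
Without step 4: final = p=-1, y=-1 (different)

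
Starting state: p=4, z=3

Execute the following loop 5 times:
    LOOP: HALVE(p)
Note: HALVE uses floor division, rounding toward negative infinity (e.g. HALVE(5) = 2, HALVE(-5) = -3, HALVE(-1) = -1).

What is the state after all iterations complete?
p=0, z=3

Iteration trace:
Start: p=4, z=3
After iteration 1: p=2, z=3
After iteration 2: p=1, z=3
After iteration 3: p=0, z=3
After iteration 4: p=0, z=3
After iteration 5: p=0, z=3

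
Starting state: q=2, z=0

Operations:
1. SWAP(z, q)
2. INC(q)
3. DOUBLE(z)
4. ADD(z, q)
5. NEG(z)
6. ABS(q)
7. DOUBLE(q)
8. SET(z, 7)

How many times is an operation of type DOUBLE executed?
2

Counting DOUBLE operations:
Step 3: DOUBLE(z) ← DOUBLE
Step 7: DOUBLE(q) ← DOUBLE
Total: 2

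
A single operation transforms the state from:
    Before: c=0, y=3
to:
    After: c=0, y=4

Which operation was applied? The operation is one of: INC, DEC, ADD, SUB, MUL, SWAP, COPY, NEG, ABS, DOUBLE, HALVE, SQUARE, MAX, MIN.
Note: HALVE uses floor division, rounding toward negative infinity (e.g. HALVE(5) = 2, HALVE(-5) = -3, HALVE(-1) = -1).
INC(y)

Analyzing the change:
Before: c=0, y=3
After: c=0, y=4
Variable y changed from 3 to 4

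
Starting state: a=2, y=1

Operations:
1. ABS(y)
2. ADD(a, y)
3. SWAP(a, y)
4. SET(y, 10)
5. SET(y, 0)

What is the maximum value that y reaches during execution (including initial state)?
10

Values of y at each step:
Initial: y = 1
After step 1: y = 1
After step 2: y = 1
After step 3: y = 3
After step 4: y = 10 ← maximum
After step 5: y = 0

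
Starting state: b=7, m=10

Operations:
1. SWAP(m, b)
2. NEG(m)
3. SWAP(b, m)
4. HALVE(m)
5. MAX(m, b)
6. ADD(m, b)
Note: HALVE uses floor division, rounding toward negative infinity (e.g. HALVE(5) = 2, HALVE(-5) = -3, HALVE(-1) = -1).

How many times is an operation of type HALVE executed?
1

Counting HALVE operations:
Step 4: HALVE(m) ← HALVE
Total: 1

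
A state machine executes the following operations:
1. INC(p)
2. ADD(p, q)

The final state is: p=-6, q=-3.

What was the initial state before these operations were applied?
p=-4, q=-3

Working backwards:
Final state: p=-6, q=-3
Before step 2 (ADD(p, q)): p=-3, q=-3
Before step 1 (INC(p)): p=-4, q=-3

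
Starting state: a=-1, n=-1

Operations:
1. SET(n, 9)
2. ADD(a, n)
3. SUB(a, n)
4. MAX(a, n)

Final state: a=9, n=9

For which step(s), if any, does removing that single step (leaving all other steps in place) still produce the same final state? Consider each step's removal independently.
Step(s) 2, 3

Testing removal of each single step:
Without step 1: final = a=-1, n=-1 (different)
Without step 2: final = a=9, n=9 (same)
Without step 3: final = a=9, n=9 (same)
Without step 4: final = a=-1, n=9 (different)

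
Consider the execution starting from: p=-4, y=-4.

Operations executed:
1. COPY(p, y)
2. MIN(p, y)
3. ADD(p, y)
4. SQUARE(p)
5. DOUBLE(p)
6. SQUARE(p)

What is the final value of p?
p = 16384

Tracing execution:
Step 1: COPY(p, y) → p = -4
Step 2: MIN(p, y) → p = -4
Step 3: ADD(p, y) → p = -8
Step 4: SQUARE(p) → p = 64
Step 5: DOUBLE(p) → p = 128
Step 6: SQUARE(p) → p = 16384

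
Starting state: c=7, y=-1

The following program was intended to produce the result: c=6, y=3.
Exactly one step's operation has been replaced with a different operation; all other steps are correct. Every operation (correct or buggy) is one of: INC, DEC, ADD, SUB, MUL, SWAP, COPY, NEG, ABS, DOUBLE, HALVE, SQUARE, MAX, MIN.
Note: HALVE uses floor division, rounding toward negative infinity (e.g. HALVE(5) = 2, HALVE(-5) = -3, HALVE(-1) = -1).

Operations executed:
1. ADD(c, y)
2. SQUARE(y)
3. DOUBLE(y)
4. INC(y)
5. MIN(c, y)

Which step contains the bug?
Step 5

Trace with buggy code:
Initial: c=7, y=-1
After step 1: c=6, y=-1
After step 2: c=6, y=1
After step 3: c=6, y=2
After step 4: c=6, y=3
After step 5: c=3, y=3
Actual final c=3, y=3 ≠ expected c=6, y=3.
Step 5 is the only position where a single-operation replacement can produce the expected result.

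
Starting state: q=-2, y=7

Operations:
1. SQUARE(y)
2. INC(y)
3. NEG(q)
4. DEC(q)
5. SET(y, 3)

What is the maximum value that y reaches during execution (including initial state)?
50

Values of y at each step:
Initial: y = 7
After step 1: y = 49
After step 2: y = 50 ← maximum
After step 3: y = 50
After step 4: y = 50
After step 5: y = 3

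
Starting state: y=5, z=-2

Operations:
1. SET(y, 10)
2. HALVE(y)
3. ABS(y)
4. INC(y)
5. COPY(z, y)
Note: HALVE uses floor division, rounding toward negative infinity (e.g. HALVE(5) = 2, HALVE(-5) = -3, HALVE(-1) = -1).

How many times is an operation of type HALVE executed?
1

Counting HALVE operations:
Step 2: HALVE(y) ← HALVE
Total: 1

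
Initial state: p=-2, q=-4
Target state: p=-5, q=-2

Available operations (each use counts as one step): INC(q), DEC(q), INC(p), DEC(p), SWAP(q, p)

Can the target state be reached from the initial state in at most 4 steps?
Yes

Path (2 steps): DEC(q) → SWAP(q, p)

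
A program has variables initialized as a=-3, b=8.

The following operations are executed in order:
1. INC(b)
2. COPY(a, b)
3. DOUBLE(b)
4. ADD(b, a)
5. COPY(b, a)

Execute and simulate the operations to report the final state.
{a: 9, b: 9}

Step-by-step execution:
Initial: a=-3, b=8
After step 1 (INC(b)): a=-3, b=9
After step 2 (COPY(a, b)): a=9, b=9
After step 3 (DOUBLE(b)): a=9, b=18
After step 4 (ADD(b, a)): a=9, b=27
After step 5 (COPY(b, a)): a=9, b=9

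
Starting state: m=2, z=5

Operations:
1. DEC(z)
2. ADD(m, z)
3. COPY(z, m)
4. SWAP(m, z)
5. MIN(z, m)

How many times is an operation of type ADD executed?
1

Counting ADD operations:
Step 2: ADD(m, z) ← ADD
Total: 1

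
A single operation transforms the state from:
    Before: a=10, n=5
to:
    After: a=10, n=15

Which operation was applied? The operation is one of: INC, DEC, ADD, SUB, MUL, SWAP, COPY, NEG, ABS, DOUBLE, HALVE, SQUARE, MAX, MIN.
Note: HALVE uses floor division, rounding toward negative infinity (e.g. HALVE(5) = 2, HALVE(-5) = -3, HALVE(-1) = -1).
ADD(n, a)

Analyzing the change:
Before: a=10, n=5
After: a=10, n=15
Variable n changed from 5 to 15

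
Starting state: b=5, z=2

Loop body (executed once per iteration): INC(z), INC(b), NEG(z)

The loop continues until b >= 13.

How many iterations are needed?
8

Tracing iterations:
Initial: b=5, z=2
After iteration 1: b=6, z=-3
After iteration 2: b=7, z=2
After iteration 3: b=8, z=-3
After iteration 4: b=9, z=2
After iteration 5: b=10, z=-3
After iteration 6: b=11, z=2
After iteration 7: b=12, z=-3
After iteration 8: b=13, z=2
b >= 13 now holds, so the loop exits after 8 iterations.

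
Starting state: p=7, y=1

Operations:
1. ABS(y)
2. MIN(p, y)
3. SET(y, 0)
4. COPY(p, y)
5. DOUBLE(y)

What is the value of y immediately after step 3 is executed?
y = 0

Tracing y through execution:
Initial: y = 1
After step 1 (ABS(y)): y = 1
After step 2 (MIN(p, y)): y = 1
After step 3 (SET(y, 0)): y = 0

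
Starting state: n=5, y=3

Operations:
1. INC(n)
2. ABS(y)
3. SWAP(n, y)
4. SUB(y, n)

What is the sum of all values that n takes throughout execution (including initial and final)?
23

Values of n at each step:
Initial: n = 5
After step 1: n = 6
After step 2: n = 6
After step 3: n = 3
After step 4: n = 3
Sum = 5 + 6 + 6 + 3 + 3 = 23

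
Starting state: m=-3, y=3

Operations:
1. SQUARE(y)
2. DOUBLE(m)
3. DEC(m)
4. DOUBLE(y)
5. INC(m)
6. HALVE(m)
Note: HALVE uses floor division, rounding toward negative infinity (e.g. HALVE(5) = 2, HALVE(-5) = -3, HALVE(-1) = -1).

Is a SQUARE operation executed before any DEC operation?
Yes

First SQUARE: step 1
First DEC: step 3
Since 1 < 3, SQUARE comes first.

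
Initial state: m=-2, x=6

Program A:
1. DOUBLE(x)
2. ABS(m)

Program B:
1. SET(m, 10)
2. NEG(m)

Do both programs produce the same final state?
No

Program A final state: m=2, x=12
Program B final state: m=-10, x=6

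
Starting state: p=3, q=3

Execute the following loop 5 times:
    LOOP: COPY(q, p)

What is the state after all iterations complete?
p=3, q=3

Iteration trace:
Start: p=3, q=3
After iteration 1: p=3, q=3
After iteration 2: p=3, q=3
After iteration 3: p=3, q=3
After iteration 4: p=3, q=3
After iteration 5: p=3, q=3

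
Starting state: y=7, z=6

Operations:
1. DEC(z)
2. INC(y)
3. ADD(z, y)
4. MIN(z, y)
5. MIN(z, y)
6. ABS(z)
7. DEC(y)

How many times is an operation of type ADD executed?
1

Counting ADD operations:
Step 3: ADD(z, y) ← ADD
Total: 1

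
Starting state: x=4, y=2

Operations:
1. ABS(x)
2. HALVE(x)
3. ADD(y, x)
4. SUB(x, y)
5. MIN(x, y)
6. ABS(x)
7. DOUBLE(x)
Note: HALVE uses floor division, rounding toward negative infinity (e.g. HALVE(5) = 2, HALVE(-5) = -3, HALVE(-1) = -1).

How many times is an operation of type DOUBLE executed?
1

Counting DOUBLE operations:
Step 7: DOUBLE(x) ← DOUBLE
Total: 1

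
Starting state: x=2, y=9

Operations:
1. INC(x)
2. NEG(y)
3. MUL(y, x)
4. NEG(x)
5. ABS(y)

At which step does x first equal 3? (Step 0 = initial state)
Step 1

Tracing x:
Initial: x = 2
After step 1: x = 3 ← first occurrence
After step 2: x = 3
After step 3: x = 3
After step 4: x = -3
After step 5: x = -3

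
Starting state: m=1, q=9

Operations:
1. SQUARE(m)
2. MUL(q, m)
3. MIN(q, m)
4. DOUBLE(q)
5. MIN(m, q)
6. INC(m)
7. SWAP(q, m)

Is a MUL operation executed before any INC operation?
Yes

First MUL: step 2
First INC: step 6
Since 2 < 6, MUL comes first.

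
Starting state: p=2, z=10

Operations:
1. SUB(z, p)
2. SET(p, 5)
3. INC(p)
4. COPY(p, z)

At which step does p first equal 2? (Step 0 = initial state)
Step 0

Tracing p:
Initial: p = 2 ← first occurrence
After step 1: p = 2
After step 2: p = 5
After step 3: p = 6
After step 4: p = 8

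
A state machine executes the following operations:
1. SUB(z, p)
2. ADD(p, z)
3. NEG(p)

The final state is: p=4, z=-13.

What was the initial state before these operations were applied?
p=9, z=-4

Working backwards:
Final state: p=4, z=-13
Before step 3 (NEG(p)): p=-4, z=-13
Before step 2 (ADD(p, z)): p=9, z=-13
Before step 1 (SUB(z, p)): p=9, z=-4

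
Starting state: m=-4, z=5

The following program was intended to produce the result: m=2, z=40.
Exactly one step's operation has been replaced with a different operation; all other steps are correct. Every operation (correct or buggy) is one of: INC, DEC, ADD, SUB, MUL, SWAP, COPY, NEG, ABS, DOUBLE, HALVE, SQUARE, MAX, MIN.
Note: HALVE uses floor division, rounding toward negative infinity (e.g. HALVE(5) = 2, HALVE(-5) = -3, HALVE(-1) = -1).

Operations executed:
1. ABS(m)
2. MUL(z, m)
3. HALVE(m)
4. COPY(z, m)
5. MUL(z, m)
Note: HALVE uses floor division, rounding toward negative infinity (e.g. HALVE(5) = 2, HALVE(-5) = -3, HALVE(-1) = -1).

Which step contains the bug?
Step 4

Trace with buggy code:
Initial: m=-4, z=5
After step 1: m=4, z=5
After step 2: m=4, z=20
After step 3: m=2, z=20
After step 4: m=2, z=2
After step 5: m=2, z=4
Actual final m=2, z=4 ≠ expected m=2, z=40.
Step 4 is the only position where a single-operation replacement can produce the expected result.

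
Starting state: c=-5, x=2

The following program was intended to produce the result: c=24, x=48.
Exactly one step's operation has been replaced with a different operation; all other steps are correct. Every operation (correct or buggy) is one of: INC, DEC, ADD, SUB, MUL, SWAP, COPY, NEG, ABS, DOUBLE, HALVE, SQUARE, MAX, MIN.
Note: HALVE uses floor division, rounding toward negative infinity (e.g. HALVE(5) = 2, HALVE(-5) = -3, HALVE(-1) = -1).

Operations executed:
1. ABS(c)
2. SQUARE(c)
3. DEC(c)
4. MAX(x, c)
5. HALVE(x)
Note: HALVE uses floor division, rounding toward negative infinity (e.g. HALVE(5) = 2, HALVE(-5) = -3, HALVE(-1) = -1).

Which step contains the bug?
Step 5

Trace with buggy code:
Initial: c=-5, x=2
After step 1: c=5, x=2
After step 2: c=25, x=2
After step 3: c=24, x=2
After step 4: c=24, x=24
After step 5: c=24, x=12
Actual final c=24, x=12 ≠ expected c=24, x=48.
Step 5 is the only position where a single-operation replacement can produce the expected result.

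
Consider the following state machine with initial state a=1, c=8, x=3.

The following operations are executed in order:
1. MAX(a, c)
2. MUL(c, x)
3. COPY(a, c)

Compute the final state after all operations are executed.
{a: 24, c: 24, x: 3}

Step-by-step execution:
Initial: a=1, c=8, x=3
After step 1 (MAX(a, c)): a=8, c=8, x=3
After step 2 (MUL(c, x)): a=8, c=24, x=3
After step 3 (COPY(a, c)): a=24, c=24, x=3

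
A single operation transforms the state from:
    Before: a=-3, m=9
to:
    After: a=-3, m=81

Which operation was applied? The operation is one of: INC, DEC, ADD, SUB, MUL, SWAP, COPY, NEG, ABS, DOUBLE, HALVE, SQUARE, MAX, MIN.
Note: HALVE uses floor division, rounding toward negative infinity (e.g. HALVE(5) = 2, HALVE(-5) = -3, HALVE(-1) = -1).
SQUARE(m)

Analyzing the change:
Before: a=-3, m=9
After: a=-3, m=81
Variable m changed from 9 to 81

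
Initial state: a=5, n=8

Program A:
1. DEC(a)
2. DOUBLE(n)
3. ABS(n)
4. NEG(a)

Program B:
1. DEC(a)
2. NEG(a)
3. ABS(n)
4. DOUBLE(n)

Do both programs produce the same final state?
Yes

Program A final state: a=-4, n=16
Program B final state: a=-4, n=16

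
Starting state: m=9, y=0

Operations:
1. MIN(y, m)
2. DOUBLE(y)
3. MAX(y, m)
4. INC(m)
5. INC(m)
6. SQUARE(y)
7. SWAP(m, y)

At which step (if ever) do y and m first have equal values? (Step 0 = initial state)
Step 3

y and m first become equal after step 3.

Comparing values at each step:
Initial: y=0, m=9
After step 1: y=0, m=9
After step 2: y=0, m=9
After step 3: y=9, m=9 ← equal!
After step 4: y=9, m=10
After step 5: y=9, m=11
After step 6: y=81, m=11
After step 7: y=11, m=81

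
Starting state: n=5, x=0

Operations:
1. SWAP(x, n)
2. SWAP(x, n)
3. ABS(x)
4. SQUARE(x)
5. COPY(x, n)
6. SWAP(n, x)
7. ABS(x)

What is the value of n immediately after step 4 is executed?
n = 5

Tracing n through execution:
Initial: n = 5
After step 1 (SWAP(x, n)): n = 0
After step 2 (SWAP(x, n)): n = 5
After step 3 (ABS(x)): n = 5
After step 4 (SQUARE(x)): n = 5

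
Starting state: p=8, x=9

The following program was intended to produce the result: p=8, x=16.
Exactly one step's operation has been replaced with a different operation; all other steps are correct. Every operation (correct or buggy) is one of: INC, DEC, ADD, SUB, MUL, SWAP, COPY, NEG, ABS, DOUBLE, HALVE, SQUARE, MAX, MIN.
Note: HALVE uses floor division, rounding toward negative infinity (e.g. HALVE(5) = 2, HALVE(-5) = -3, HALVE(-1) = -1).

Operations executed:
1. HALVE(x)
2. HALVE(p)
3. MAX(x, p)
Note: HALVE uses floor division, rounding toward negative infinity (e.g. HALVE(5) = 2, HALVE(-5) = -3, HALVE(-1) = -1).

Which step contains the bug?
Step 2

Trace with buggy code:
Initial: p=8, x=9
After step 1: p=8, x=4
After step 2: p=4, x=4
After step 3: p=4, x=4
Actual final p=4, x=4 ≠ expected p=8, x=16.
Step 2 is the only position where a single-operation replacement can produce the expected result.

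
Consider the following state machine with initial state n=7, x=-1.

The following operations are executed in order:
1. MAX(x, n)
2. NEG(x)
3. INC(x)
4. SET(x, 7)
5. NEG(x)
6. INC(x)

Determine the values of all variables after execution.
{n: 7, x: -6}

Step-by-step execution:
Initial: n=7, x=-1
After step 1 (MAX(x, n)): n=7, x=7
After step 2 (NEG(x)): n=7, x=-7
After step 3 (INC(x)): n=7, x=-6
After step 4 (SET(x, 7)): n=7, x=7
After step 5 (NEG(x)): n=7, x=-7
After step 6 (INC(x)): n=7, x=-6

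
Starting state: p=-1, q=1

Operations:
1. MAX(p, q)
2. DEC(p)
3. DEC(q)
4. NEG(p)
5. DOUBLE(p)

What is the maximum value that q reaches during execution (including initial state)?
1

Values of q at each step:
Initial: q = 1 ← maximum
After step 1: q = 1
After step 2: q = 1
After step 3: q = 0
After step 4: q = 0
After step 5: q = 0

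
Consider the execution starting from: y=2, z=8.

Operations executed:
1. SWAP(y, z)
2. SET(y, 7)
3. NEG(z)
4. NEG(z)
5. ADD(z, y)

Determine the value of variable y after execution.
y = 7

Tracing execution:
Step 1: SWAP(y, z) → y = 8
Step 2: SET(y, 7) → y = 7
Step 3: NEG(z) → y = 7
Step 4: NEG(z) → y = 7
Step 5: ADD(z, y) → y = 7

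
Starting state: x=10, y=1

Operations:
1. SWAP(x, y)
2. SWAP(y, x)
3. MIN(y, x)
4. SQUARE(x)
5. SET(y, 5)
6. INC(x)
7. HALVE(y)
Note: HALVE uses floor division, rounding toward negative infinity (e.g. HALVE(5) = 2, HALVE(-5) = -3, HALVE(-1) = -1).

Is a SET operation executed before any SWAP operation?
No

First SET: step 5
First SWAP: step 1
Since 5 > 1, SWAP comes first.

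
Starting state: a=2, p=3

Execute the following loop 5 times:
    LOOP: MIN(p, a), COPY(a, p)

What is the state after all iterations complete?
a=2, p=2

Iteration trace:
Start: a=2, p=3
After iteration 1: a=2, p=2
After iteration 2: a=2, p=2
After iteration 3: a=2, p=2
After iteration 4: a=2, p=2
After iteration 5: a=2, p=2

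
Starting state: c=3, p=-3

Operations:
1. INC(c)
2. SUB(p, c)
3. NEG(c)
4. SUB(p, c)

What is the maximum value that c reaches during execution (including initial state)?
4

Values of c at each step:
Initial: c = 3
After step 1: c = 4 ← maximum
After step 2: c = 4
After step 3: c = -4
After step 4: c = -4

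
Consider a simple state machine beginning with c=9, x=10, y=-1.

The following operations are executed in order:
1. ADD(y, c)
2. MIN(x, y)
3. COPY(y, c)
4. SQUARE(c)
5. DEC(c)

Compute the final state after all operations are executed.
{c: 80, x: 8, y: 9}

Step-by-step execution:
Initial: c=9, x=10, y=-1
After step 1 (ADD(y, c)): c=9, x=10, y=8
After step 2 (MIN(x, y)): c=9, x=8, y=8
After step 3 (COPY(y, c)): c=9, x=8, y=9
After step 4 (SQUARE(c)): c=81, x=8, y=9
After step 5 (DEC(c)): c=80, x=8, y=9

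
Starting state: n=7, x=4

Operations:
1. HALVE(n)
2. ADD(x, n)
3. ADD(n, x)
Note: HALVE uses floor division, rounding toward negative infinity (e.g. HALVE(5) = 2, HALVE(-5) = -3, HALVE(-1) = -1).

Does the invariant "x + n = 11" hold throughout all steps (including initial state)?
No, violated after step 1

The invariant is violated after step 1.

State at each step:
Initial: n=7, x=4
After step 1: n=3, x=4
After step 2: n=3, x=7
After step 3: n=10, x=7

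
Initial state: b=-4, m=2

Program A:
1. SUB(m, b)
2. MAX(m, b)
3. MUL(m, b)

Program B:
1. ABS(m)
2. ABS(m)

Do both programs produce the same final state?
No

Program A final state: b=-4, m=-24
Program B final state: b=-4, m=2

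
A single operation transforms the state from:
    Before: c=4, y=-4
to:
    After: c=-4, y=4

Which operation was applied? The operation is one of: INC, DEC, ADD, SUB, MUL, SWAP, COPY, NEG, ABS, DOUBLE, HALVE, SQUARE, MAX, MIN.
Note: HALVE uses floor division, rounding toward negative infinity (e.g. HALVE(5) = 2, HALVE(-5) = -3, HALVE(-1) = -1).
SWAP(c, y)

Analyzing the change:
Before: c=4, y=-4
After: c=-4, y=4
Variable c changed from 4 to -4
Variable y changed from -4 to 4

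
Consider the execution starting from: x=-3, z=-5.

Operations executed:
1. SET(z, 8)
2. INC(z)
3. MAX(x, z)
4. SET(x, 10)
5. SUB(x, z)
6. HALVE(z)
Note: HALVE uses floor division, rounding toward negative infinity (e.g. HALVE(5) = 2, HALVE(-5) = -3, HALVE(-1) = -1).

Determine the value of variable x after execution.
x = 1

Tracing execution:
Step 1: SET(z, 8) → x = -3
Step 2: INC(z) → x = -3
Step 3: MAX(x, z) → x = 9
Step 4: SET(x, 10) → x = 10
Step 5: SUB(x, z) → x = 1
Step 6: HALVE(z) → x = 1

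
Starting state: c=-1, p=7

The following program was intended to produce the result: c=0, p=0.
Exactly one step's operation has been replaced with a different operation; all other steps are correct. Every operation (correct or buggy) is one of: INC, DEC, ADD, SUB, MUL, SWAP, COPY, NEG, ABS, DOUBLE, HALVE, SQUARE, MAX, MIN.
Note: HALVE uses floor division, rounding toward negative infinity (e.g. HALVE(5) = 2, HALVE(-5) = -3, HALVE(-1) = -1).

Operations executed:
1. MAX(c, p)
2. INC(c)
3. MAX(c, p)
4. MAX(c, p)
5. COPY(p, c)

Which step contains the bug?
Step 1

Trace with buggy code:
Initial: c=-1, p=7
After step 1: c=7, p=7
After step 2: c=8, p=7
After step 3: c=8, p=7
After step 4: c=8, p=7
After step 5: c=8, p=8
Actual final c=8, p=8 ≠ expected c=0, p=0.
Step 1 is the only position where a single-operation replacement can produce the expected result.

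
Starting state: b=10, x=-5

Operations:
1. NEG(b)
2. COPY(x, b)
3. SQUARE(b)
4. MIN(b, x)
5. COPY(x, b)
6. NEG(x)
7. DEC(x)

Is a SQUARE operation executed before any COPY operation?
No

First SQUARE: step 3
First COPY: step 2
Since 3 > 2, COPY comes first.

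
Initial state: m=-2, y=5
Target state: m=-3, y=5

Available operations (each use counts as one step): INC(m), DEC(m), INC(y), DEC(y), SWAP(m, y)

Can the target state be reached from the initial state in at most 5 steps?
Yes

Path (1 step): DEC(m)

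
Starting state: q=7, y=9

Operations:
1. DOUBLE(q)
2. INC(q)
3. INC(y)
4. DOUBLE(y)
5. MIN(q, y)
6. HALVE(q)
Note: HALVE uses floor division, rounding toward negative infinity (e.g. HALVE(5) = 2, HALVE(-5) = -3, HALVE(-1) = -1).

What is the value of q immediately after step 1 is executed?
q = 14

Tracing q through execution:
Initial: q = 7
After step 1 (DOUBLE(q)): q = 14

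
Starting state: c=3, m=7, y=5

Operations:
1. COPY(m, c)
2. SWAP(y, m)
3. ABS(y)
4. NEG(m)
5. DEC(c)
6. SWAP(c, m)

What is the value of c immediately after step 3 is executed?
c = 3

Tracing c through execution:
Initial: c = 3
After step 1 (COPY(m, c)): c = 3
After step 2 (SWAP(y, m)): c = 3
After step 3 (ABS(y)): c = 3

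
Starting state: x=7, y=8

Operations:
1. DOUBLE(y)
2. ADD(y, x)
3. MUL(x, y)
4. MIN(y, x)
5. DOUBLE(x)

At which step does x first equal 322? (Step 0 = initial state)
Step 5

Tracing x:
Initial: x = 7
After step 1: x = 7
After step 2: x = 7
After step 3: x = 161
After step 4: x = 161
After step 5: x = 322 ← first occurrence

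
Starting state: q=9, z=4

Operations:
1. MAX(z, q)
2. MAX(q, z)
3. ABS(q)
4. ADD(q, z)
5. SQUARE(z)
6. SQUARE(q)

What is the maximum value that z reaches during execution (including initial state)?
81

Values of z at each step:
Initial: z = 4
After step 1: z = 9
After step 2: z = 9
After step 3: z = 9
After step 4: z = 9
After step 5: z = 81 ← maximum
After step 6: z = 81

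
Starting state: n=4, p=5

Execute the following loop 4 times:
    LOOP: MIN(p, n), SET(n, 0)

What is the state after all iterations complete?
n=0, p=0

Iteration trace:
Start: n=4, p=5
After iteration 1: n=0, p=4
After iteration 2: n=0, p=0
After iteration 3: n=0, p=0
After iteration 4: n=0, p=0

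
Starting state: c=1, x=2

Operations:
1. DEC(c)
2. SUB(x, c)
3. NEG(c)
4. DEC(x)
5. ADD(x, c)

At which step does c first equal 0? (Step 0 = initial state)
Step 1

Tracing c:
Initial: c = 1
After step 1: c = 0 ← first occurrence
After step 2: c = 0
After step 3: c = 0
After step 4: c = 0
After step 5: c = 0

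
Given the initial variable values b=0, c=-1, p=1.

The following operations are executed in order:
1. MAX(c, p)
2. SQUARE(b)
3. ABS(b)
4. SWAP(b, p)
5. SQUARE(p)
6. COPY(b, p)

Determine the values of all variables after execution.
{b: 0, c: 1, p: 0}

Step-by-step execution:
Initial: b=0, c=-1, p=1
After step 1 (MAX(c, p)): b=0, c=1, p=1
After step 2 (SQUARE(b)): b=0, c=1, p=1
After step 3 (ABS(b)): b=0, c=1, p=1
After step 4 (SWAP(b, p)): b=1, c=1, p=0
After step 5 (SQUARE(p)): b=1, c=1, p=0
After step 6 (COPY(b, p)): b=0, c=1, p=0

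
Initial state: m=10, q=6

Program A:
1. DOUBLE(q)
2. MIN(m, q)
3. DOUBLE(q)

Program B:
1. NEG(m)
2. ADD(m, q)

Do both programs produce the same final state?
No

Program A final state: m=10, q=24
Program B final state: m=-4, q=6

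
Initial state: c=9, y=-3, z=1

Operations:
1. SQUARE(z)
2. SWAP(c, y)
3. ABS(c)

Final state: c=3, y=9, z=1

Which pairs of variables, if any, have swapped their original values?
None

Comparing initial and final values:
c: 9 → 3
y: -3 → 9
z: 1 → 1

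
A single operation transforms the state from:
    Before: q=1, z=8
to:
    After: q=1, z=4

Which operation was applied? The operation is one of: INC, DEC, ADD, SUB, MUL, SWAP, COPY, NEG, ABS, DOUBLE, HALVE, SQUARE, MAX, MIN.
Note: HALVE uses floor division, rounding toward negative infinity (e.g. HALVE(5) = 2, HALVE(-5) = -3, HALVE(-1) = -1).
HALVE(z)

Analyzing the change:
Before: q=1, z=8
After: q=1, z=4
Variable z changed from 8 to 4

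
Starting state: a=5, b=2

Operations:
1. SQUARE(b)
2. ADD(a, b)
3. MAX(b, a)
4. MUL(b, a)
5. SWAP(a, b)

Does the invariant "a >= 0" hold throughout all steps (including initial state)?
Yes

The invariant holds at every step.

State at each step:
Initial: a=5, b=2
After step 1: a=5, b=4
After step 2: a=9, b=4
After step 3: a=9, b=9
After step 4: a=9, b=81
After step 5: a=81, b=9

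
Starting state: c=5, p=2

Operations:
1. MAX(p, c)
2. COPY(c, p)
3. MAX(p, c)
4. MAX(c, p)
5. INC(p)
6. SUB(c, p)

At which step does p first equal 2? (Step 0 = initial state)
Step 0

Tracing p:
Initial: p = 2 ← first occurrence
After step 1: p = 5
After step 2: p = 5
After step 3: p = 5
After step 4: p = 5
After step 5: p = 6
After step 6: p = 6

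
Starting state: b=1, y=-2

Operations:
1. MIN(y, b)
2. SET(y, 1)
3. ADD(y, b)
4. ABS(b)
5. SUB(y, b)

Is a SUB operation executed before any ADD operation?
No

First SUB: step 5
First ADD: step 3
Since 5 > 3, ADD comes first.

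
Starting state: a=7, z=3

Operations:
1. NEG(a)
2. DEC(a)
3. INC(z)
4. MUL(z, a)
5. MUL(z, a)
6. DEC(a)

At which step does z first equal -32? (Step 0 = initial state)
Step 4

Tracing z:
Initial: z = 3
After step 1: z = 3
After step 2: z = 3
After step 3: z = 4
After step 4: z = -32 ← first occurrence
After step 5: z = 256
After step 6: z = 256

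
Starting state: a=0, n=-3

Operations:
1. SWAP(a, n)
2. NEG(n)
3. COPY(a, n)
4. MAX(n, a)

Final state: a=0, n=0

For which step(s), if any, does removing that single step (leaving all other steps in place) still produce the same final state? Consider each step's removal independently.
Step(s) 2, 4

Testing removal of each single step:
Without step 1: final = a=3, n=3 (different)
Without step 2: final = a=0, n=0 (same)
Without step 3: final = a=-3, n=0 (different)
Without step 4: final = a=0, n=0 (same)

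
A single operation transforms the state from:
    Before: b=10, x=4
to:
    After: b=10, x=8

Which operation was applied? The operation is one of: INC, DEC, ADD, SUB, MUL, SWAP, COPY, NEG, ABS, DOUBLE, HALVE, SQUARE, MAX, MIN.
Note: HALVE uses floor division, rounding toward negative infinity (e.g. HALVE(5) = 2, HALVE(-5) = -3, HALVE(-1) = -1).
DOUBLE(x)

Analyzing the change:
Before: b=10, x=4
After: b=10, x=8
Variable x changed from 4 to 8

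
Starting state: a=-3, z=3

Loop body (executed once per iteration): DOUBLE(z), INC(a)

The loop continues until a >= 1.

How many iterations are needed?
4

Tracing iterations:
Initial: a=-3, z=3
After iteration 1: a=-2, z=6
After iteration 2: a=-1, z=12
After iteration 3: a=0, z=24
After iteration 4: a=1, z=48
a >= 1 now holds, so the loop exits after 4 iterations.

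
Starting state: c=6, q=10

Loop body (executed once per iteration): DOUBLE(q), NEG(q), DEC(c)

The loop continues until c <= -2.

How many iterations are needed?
8

Tracing iterations:
Initial: c=6, q=10
After iteration 1: c=5, q=-20
After iteration 2: c=4, q=40
After iteration 3: c=3, q=-80
After iteration 4: c=2, q=160
After iteration 5: c=1, q=-320
After iteration 6: c=0, q=640
After iteration 7: c=-1, q=-1280
After iteration 8: c=-2, q=2560
c <= -2 now holds, so the loop exits after 8 iterations.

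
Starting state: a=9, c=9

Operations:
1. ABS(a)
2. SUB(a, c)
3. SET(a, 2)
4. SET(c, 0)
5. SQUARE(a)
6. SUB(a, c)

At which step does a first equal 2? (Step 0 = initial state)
Step 3

Tracing a:
Initial: a = 9
After step 1: a = 9
After step 2: a = 0
After step 3: a = 2 ← first occurrence
After step 4: a = 2
After step 5: a = 4
After step 6: a = 4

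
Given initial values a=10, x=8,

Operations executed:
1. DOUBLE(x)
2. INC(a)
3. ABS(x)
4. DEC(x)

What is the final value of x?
x = 15

Tracing execution:
Step 1: DOUBLE(x) → x = 16
Step 2: INC(a) → x = 16
Step 3: ABS(x) → x = 16
Step 4: DEC(x) → x = 15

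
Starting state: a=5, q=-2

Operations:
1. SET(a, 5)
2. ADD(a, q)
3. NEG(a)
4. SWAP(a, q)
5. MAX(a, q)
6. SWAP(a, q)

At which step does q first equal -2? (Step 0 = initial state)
Step 0

Tracing q:
Initial: q = -2 ← first occurrence
After step 1: q = -2
After step 2: q = -2
After step 3: q = -2
After step 4: q = -3
After step 5: q = -3
After step 6: q = -2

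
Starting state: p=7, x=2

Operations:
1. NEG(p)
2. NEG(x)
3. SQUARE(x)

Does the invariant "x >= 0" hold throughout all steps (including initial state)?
No, violated after step 2

The invariant is violated after step 2.

State at each step:
Initial: p=7, x=2
After step 1: p=-7, x=2
After step 2: p=-7, x=-2
After step 3: p=-7, x=4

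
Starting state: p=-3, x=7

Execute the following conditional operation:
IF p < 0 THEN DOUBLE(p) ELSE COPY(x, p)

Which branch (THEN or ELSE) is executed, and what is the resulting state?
Branch: THEN, Final state: p=-6, x=7

Evaluating condition: p < 0
p = -3
Condition is True, so THEN branch executes
After DOUBLE(p): p=-6, x=7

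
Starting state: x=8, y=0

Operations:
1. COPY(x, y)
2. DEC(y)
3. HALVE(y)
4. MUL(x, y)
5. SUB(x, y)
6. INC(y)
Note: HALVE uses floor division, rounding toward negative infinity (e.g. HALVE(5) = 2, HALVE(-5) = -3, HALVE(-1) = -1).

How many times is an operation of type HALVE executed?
1

Counting HALVE operations:
Step 3: HALVE(y) ← HALVE
Total: 1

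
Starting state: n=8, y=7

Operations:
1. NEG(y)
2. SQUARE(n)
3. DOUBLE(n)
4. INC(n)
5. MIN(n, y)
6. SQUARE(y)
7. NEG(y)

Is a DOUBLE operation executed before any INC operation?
Yes

First DOUBLE: step 3
First INC: step 4
Since 3 < 4, DOUBLE comes first.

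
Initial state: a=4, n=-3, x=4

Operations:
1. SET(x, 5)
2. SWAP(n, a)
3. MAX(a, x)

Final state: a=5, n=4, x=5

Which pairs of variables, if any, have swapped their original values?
None

Comparing initial and final values:
x: 4 → 5
a: 4 → 5
n: -3 → 4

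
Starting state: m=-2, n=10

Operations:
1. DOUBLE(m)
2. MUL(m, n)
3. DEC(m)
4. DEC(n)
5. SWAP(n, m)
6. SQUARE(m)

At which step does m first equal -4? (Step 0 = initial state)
Step 1

Tracing m:
Initial: m = -2
After step 1: m = -4 ← first occurrence
After step 2: m = -40
After step 3: m = -41
After step 4: m = -41
After step 5: m = 9
After step 6: m = 81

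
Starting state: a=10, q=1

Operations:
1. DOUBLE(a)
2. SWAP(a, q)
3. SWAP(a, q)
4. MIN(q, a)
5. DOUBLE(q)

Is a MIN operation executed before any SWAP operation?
No

First MIN: step 4
First SWAP: step 2
Since 4 > 2, SWAP comes first.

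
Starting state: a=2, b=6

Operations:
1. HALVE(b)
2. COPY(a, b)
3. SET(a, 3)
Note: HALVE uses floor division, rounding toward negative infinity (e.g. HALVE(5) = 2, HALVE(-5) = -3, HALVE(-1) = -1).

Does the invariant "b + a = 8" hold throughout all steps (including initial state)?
No, violated after step 1

The invariant is violated after step 1.

State at each step:
Initial: a=2, b=6
After step 1: a=2, b=3
After step 2: a=3, b=3
After step 3: a=3, b=3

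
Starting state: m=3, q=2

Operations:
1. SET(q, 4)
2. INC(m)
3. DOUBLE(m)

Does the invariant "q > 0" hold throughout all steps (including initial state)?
Yes

The invariant holds at every step.

State at each step:
Initial: m=3, q=2
After step 1: m=3, q=4
After step 2: m=4, q=4
After step 3: m=8, q=4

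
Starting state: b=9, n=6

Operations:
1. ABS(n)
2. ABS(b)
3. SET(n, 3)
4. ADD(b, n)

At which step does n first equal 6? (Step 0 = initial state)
Step 0

Tracing n:
Initial: n = 6 ← first occurrence
After step 1: n = 6
After step 2: n = 6
After step 3: n = 3
After step 4: n = 3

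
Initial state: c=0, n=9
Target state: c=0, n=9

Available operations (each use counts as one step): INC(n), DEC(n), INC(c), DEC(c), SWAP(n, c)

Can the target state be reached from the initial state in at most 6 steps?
Yes

Path (0 steps): 0 steps (already at target)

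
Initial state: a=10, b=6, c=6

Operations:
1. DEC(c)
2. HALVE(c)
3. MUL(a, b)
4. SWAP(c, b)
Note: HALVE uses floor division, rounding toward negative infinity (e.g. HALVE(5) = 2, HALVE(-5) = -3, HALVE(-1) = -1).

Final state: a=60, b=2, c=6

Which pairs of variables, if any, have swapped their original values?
None

Comparing initial and final values:
a: 10 → 60
c: 6 → 6
b: 6 → 2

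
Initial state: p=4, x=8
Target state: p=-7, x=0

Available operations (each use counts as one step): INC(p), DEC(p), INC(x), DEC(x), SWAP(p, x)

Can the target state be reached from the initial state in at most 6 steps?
No

The target state cannot be reached within 6 steps.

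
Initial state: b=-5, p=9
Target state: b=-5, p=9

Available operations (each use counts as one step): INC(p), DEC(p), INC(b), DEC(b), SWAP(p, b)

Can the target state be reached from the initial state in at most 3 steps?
Yes

Path (0 steps): 0 steps (already at target)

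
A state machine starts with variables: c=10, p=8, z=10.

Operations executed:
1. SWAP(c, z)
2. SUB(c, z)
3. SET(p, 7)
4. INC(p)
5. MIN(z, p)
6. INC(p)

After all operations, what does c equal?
c = 0

Tracing execution:
Step 1: SWAP(c, z) → c = 10
Step 2: SUB(c, z) → c = 0
Step 3: SET(p, 7) → c = 0
Step 4: INC(p) → c = 0
Step 5: MIN(z, p) → c = 0
Step 6: INC(p) → c = 0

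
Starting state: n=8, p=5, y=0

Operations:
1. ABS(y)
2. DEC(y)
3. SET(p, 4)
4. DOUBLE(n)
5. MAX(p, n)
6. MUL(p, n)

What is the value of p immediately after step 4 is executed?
p = 4

Tracing p through execution:
Initial: p = 5
After step 1 (ABS(y)): p = 5
After step 2 (DEC(y)): p = 5
After step 3 (SET(p, 4)): p = 4
After step 4 (DOUBLE(n)): p = 4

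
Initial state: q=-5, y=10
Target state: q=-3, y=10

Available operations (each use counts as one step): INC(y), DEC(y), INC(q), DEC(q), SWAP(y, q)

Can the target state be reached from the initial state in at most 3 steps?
Yes

Path (2 steps): INC(q) → INC(q)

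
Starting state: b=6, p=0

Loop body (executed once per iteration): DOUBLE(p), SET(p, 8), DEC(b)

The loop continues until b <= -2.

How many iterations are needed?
8

Tracing iterations:
Initial: b=6, p=0
After iteration 1: b=5, p=8
After iteration 2: b=4, p=8
After iteration 3: b=3, p=8
After iteration 4: b=2, p=8
After iteration 5: b=1, p=8
After iteration 6: b=0, p=8
After iteration 7: b=-1, p=8
After iteration 8: b=-2, p=8
b <= -2 now holds, so the loop exits after 8 iterations.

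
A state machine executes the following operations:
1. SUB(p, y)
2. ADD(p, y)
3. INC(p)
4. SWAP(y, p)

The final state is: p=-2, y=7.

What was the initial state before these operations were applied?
p=6, y=-2

Working backwards:
Final state: p=-2, y=7
Before step 4 (SWAP(y, p)): p=7, y=-2
Before step 3 (INC(p)): p=6, y=-2
Before step 2 (ADD(p, y)): p=8, y=-2
Before step 1 (SUB(p, y)): p=6, y=-2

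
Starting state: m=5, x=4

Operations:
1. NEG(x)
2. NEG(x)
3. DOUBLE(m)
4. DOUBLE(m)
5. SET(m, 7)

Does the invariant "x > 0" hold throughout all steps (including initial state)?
No, violated after step 1

The invariant is violated after step 1.

State at each step:
Initial: m=5, x=4
After step 1: m=5, x=-4
After step 2: m=5, x=4
After step 3: m=10, x=4
After step 4: m=20, x=4
After step 5: m=7, x=4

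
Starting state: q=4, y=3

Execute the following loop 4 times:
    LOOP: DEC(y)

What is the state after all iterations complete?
q=4, y=-1

Iteration trace:
Start: q=4, y=3
After iteration 1: q=4, y=2
After iteration 2: q=4, y=1
After iteration 3: q=4, y=0
After iteration 4: q=4, y=-1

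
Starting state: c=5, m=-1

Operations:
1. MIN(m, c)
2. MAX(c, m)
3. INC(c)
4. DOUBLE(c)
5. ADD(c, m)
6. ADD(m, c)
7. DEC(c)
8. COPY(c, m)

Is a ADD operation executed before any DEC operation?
Yes

First ADD: step 5
First DEC: step 7
Since 5 < 7, ADD comes first.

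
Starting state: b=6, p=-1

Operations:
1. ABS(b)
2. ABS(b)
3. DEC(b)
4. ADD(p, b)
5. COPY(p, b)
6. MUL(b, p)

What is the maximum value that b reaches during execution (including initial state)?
25

Values of b at each step:
Initial: b = 6
After step 1: b = 6
After step 2: b = 6
After step 3: b = 5
After step 4: b = 5
After step 5: b = 5
After step 6: b = 25 ← maximum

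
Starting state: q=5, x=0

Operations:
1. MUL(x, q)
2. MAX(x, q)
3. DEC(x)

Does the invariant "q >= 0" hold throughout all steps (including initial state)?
Yes

The invariant holds at every step.

State at each step:
Initial: q=5, x=0
After step 1: q=5, x=0
After step 2: q=5, x=5
After step 3: q=5, x=4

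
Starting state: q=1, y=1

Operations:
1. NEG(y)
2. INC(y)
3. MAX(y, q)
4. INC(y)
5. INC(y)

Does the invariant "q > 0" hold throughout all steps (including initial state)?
Yes

The invariant holds at every step.

State at each step:
Initial: q=1, y=1
After step 1: q=1, y=-1
After step 2: q=1, y=0
After step 3: q=1, y=1
After step 4: q=1, y=2
After step 5: q=1, y=3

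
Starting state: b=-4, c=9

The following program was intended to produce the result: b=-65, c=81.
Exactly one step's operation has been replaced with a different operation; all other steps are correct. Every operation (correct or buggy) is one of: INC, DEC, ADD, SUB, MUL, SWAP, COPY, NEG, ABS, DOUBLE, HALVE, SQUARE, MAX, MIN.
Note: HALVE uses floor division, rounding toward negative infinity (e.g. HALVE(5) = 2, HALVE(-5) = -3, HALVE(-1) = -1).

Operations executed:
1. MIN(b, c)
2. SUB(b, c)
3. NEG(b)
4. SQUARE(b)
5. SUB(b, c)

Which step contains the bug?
Step 2

Trace with buggy code:
Initial: b=-4, c=9
After step 1: b=-4, c=9
After step 2: b=-13, c=9
After step 3: b=13, c=9
After step 4: b=169, c=9
After step 5: b=160, c=9
Actual final b=160, c=9 ≠ expected b=-65, c=81.
Step 2 is the only position where a single-operation replacement can produce the expected result.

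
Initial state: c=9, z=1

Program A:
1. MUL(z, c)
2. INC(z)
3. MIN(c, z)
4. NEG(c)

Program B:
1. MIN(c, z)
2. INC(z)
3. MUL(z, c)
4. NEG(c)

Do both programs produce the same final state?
No

Program A final state: c=-9, z=10
Program B final state: c=-1, z=2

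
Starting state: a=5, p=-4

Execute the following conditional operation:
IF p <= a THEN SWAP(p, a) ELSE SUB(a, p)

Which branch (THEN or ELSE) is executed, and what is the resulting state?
Branch: THEN, Final state: a=-4, p=5

Evaluating condition: p <= a
p = -4, a = 5
Condition is True, so THEN branch executes
After SWAP(p, a): a=-4, p=5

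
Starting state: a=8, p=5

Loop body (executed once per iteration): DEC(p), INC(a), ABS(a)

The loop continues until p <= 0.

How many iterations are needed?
5

Tracing iterations:
Initial: a=8, p=5
After iteration 1: a=9, p=4
After iteration 2: a=10, p=3
After iteration 3: a=11, p=2
After iteration 4: a=12, p=1
After iteration 5: a=13, p=0
p <= 0 now holds, so the loop exits after 5 iterations.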